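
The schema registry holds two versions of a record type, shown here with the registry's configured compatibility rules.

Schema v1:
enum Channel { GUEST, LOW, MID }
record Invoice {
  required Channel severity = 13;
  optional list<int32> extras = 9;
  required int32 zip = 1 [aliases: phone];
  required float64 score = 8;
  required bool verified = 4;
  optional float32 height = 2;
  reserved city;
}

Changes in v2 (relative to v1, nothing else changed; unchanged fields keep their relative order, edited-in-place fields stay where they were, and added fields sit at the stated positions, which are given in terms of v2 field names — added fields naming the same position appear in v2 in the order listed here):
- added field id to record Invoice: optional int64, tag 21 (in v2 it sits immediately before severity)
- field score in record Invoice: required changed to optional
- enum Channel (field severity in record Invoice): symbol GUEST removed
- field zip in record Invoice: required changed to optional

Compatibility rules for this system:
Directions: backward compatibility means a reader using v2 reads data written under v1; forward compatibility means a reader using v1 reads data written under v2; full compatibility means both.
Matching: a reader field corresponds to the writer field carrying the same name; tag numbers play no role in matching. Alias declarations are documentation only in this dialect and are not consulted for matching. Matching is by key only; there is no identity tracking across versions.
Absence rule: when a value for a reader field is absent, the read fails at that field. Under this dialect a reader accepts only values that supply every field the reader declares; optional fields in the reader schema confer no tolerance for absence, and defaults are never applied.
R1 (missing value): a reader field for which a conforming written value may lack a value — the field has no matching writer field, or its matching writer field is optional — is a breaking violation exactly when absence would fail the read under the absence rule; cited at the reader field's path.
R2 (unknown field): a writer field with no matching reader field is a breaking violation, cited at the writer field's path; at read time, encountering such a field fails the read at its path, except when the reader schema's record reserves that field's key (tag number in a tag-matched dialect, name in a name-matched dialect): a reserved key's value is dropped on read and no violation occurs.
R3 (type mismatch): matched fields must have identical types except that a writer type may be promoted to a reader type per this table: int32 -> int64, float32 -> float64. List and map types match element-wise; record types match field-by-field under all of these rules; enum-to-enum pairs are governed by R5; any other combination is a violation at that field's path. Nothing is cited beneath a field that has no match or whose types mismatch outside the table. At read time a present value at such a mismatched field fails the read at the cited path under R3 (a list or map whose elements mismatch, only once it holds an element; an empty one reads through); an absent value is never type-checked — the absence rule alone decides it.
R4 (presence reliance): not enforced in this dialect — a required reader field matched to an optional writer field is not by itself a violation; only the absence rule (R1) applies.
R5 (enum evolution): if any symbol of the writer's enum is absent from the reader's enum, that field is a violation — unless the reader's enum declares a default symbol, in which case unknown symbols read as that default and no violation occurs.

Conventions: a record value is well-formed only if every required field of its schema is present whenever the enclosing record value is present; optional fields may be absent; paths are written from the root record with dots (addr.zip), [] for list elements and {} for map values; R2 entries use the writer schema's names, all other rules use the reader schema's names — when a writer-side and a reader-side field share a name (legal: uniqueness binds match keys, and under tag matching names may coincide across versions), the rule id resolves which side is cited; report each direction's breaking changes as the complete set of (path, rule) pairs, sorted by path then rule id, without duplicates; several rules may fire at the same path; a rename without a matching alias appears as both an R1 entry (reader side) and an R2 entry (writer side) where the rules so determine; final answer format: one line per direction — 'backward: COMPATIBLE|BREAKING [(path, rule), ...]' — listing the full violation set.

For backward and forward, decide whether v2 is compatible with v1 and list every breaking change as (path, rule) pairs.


backward: BREAKING [(extras, R1), (height, R1), (id, R1), (severity, R5)]; forward: BREAKING [(extras, R1), (height, R1), (id, R2), (score, R1), (zip, R1)]

each type pair in Invoice: writer, then reader
backward pass over Invoice, reader schema v2, writer schema v1:
  id: no writer-side match
  severity: paired with writer severity (Channel -> Channel; writer required)
  extras: paired with writer extras (list<int32> -> list<int32>; writer optional)
  zip: paired with writer zip (int32 -> int32; writer required)
  score: paired with writer score (float64 -> float64; writer required)
  verified: paired with writer verified (bool -> bool; writer required)
  height: paired with writer height (float32 -> float32; writer optional)
  rule R1 violated at extras
  rule R1 violated at height
  rule R1 violated at id
  rule R5 violated at severity
  backward on Invoice therefore BREAKING (4)
forward pass over Invoice, reader schema v1, writer schema v2:
  severity: paired with writer severity (Channel -> Channel; writer required)
  extras: paired with writer extras (list<int32> -> list<int32>; writer optional)
  zip: paired with writer zip (int32 -> int32; writer optional)
  score: paired with writer score (float64 -> float64; writer optional)
  verified: paired with writer verified (bool -> bool; writer required)
  height: paired with writer height (float32 -> float32; writer optional)
  writer field id has no reader counterpart
  rule R1 violated at extras
  rule R1 violated at height
  rule R2 violated at id
  rule R1 violated at score
  rule R1 violated at zip
  forward on Invoice therefore BREAKING (5)


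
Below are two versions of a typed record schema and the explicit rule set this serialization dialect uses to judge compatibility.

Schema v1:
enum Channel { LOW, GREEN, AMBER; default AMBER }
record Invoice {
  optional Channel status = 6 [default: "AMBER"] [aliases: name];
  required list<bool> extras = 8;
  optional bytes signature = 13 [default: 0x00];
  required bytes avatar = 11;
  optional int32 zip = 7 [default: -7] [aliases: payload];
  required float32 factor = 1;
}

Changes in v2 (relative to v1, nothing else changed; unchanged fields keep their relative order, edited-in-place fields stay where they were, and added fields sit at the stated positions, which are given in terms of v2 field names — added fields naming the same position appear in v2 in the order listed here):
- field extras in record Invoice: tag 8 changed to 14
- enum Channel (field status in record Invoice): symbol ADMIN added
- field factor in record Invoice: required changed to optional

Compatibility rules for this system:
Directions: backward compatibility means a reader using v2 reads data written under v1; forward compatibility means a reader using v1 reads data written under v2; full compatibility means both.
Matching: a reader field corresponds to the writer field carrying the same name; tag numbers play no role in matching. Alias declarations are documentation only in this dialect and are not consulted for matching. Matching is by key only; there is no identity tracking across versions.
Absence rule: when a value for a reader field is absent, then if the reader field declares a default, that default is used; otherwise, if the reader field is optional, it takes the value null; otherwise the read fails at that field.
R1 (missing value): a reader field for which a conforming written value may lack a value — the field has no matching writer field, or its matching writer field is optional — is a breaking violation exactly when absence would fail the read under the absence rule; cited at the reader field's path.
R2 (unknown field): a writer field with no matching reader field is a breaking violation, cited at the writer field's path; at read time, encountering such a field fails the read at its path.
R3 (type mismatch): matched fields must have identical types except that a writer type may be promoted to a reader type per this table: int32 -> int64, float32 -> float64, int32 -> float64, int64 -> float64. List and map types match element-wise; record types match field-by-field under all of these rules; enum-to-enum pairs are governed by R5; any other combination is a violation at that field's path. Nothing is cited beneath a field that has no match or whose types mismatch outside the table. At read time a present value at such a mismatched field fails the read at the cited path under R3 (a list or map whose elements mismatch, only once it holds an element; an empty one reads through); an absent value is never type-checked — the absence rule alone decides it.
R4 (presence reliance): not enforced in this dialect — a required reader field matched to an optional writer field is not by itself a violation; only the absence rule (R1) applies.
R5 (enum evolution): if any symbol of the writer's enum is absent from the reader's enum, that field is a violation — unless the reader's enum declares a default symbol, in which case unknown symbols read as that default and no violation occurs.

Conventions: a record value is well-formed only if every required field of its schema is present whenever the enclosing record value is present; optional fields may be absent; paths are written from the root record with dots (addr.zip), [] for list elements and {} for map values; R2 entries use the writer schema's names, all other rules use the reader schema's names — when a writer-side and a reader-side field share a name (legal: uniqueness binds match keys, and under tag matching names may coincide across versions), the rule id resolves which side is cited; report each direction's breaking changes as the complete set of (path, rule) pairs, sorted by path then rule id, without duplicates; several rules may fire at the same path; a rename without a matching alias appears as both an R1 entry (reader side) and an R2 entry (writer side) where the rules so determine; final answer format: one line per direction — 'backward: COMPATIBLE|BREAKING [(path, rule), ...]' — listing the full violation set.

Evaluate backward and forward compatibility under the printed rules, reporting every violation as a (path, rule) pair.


arrows below run writer -> reader for Invoice
backward pass over Invoice, reader schema v2, writer schema v1:
  status: Channel -> Channel, writer optional; from status
  extras: list<bool> -> list<bool>, writer required; from extras
  signature: bytes -> bytes, writer optional; from signature
  avatar: bytes -> bytes, writer required; from avatar
  zip: int32 -> int32, writer optional; from zip
  factor: float32 -> float32, writer required; from factor
  => backward verdict for Invoice: COMPATIBLE, no violations
forward pass over Invoice, reader schema v1, writer schema v2:
  status: Channel -> Channel, writer optional; from status
  extras: list<bool> -> list<bool>, writer required; from extras
  signature: bytes -> bytes, writer optional; from signature
  avatar: bytes -> bytes, writer required; from avatar
  zip: int32 -> int32, writer optional; from zip
  factor: float32 -> float32, writer optional; from factor
  rule R1 violated at factor
  => forward: BREAKING (1)

backward: COMPATIBLE []; forward: BREAKING [(factor, R1)]


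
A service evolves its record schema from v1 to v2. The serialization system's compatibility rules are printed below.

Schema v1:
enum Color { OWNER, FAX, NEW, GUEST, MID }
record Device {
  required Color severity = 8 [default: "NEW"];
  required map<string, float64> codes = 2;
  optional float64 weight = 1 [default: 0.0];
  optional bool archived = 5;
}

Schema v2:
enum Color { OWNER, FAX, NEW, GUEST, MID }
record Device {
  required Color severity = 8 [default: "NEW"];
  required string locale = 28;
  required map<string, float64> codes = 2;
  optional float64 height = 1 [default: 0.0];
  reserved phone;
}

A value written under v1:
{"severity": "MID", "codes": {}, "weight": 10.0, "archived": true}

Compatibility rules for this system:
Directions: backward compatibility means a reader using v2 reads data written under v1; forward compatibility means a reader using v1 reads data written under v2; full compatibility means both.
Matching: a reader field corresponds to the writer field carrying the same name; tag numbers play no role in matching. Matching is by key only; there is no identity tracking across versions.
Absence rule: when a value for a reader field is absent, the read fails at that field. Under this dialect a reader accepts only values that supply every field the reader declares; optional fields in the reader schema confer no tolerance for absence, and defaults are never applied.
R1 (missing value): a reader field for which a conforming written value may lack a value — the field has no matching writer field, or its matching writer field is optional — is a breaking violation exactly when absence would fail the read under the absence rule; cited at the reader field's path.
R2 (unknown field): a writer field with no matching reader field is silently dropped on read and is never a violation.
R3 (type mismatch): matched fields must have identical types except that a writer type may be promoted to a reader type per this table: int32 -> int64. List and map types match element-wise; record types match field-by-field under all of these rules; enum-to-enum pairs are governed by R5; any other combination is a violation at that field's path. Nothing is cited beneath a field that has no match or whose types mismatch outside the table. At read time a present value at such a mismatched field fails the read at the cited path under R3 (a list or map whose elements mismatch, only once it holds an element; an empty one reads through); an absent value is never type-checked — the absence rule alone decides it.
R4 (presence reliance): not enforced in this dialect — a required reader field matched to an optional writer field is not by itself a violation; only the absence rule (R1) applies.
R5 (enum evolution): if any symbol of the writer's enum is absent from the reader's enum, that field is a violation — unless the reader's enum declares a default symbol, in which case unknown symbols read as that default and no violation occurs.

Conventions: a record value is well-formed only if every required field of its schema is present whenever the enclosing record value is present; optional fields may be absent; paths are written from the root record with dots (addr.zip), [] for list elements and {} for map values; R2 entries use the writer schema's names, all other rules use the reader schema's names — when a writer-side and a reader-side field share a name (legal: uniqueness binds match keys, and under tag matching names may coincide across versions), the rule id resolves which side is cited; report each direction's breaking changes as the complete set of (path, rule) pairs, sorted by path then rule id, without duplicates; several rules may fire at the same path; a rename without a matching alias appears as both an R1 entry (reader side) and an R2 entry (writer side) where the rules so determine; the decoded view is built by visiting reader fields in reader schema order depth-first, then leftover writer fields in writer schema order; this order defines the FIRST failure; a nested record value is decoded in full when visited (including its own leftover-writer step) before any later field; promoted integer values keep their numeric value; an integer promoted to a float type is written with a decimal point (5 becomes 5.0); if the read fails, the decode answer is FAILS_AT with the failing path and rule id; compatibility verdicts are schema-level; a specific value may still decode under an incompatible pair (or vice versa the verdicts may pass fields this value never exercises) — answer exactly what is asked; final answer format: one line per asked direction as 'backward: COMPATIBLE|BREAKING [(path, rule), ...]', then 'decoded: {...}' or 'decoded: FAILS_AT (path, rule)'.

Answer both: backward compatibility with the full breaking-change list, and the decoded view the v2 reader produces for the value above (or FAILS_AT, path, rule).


backward: BREAKING [(height, R1), (locale, R1)]; decoded: FAILS_AT (locale, R1)

in Device below, arrows point writer -> reader
backward on Device — v2 reading data written by v1:
  severity: paired with writer severity (Color -> Color; writer required)
  no writer field matches reader locale
  codes: paired with writer codes (map<string, float64> -> map<string, float64>; writer required)
  no writer field matches reader height
  weight (writer side), unknown to reader
  archived (writer side), unknown to reader
  R1 fires at height
  R1 fires at locale
  => backward: BREAKING (2)
migrating the Device value to v2:
  severity := "MID"
  read fails at locale under R1 (no fill)
  => FAILS_AT (locale, R1)


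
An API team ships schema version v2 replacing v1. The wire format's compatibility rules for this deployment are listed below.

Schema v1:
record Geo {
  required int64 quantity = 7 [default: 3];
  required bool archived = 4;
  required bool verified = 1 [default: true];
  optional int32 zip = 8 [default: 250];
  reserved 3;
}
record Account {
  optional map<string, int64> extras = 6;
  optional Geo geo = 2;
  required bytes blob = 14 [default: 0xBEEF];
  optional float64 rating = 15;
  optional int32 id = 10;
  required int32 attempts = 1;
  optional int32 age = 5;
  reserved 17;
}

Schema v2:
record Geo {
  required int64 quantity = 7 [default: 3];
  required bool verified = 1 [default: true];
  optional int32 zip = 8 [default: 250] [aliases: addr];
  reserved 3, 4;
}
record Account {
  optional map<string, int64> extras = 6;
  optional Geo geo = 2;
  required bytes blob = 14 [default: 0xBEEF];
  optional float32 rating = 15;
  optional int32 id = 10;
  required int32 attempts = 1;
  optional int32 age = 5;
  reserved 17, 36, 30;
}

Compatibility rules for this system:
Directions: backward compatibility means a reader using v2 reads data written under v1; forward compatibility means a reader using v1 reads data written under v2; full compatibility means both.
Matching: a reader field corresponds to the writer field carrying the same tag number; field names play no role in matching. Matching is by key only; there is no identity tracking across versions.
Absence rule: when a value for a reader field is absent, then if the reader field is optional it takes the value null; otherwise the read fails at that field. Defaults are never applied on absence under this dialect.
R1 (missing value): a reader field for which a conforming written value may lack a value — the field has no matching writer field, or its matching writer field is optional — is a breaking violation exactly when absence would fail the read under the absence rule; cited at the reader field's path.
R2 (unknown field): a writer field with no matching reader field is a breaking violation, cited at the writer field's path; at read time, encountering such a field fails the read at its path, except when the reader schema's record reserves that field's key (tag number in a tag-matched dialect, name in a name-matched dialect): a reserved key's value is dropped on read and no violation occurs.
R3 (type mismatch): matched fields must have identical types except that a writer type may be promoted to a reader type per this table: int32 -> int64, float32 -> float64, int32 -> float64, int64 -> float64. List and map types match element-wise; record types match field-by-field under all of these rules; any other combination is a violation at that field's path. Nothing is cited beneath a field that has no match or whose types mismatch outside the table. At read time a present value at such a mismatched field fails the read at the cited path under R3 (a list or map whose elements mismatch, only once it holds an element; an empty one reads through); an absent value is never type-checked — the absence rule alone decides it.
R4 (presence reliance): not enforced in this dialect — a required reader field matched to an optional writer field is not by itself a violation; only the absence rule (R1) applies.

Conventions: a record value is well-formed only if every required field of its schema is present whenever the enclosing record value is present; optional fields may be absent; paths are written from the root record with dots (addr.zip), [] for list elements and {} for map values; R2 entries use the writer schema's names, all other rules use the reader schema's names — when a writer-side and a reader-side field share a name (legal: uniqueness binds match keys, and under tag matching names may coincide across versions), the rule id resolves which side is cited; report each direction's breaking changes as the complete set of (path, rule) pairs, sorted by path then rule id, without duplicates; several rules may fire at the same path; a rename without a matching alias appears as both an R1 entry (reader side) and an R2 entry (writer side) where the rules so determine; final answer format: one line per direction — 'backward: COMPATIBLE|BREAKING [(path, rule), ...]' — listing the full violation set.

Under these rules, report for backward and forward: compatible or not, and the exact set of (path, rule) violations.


backward: BREAKING [(rating, R3)]; forward: BREAKING [(geo.archived, R1)]

arrows below run writer -> reader for Account
backward on Account — v2 reading data written by v1:
  writer optional, map<string, int64> -> map<string, int64>: reader extras maps from writer extras
  writer optional, Geo -> Geo: reader geo maps from writer geo
  writer required, bytes -> bytes: reader blob maps from writer blob
  writer optional, float64 -> float32: reader rating maps from writer rating
  writer optional, int32 -> int32: reader id maps from writer id
  writer required, int32 -> int32: reader attempts maps from writer attempts
  writer optional, int32 -> int32: reader age maps from writer age
  writer required, int64 -> int64: reader geo.quantity maps from writer geo.quantity
  writer required, bool -> bool: reader geo.verified maps from writer geo.verified
  writer optional, int32 -> int32: reader geo.zip maps from writer geo.zip
  writer field geo.archived has no reader counterpart
  rule R3 violated at rating
  => backward: BREAKING (1)
forward on Account — v1 reading data written by v2:
  writer optional, map<string, int64> -> map<string, int64>: reader extras maps from writer extras
  writer optional, Geo -> Geo: reader geo maps from writer geo
  writer required, bytes -> bytes: reader blob maps from writer blob
  writer optional, float32 -> float64: reader rating maps from writer rating
  writer optional, int32 -> int32: reader id maps from writer id
  writer required, int32 -> int32: reader attempts maps from writer attempts
  writer optional, int32 -> int32: reader age maps from writer age
  writer required, int64 -> int64: reader geo.quantity maps from writer geo.quantity
  geo.archived: no writer-side match
  writer required, bool -> bool: reader geo.verified maps from writer geo.verified
  writer optional, int32 -> int32: reader geo.zip maps from writer geo.zip
  rule R1 violated at geo.archived
  => forward: BREAKING (1)


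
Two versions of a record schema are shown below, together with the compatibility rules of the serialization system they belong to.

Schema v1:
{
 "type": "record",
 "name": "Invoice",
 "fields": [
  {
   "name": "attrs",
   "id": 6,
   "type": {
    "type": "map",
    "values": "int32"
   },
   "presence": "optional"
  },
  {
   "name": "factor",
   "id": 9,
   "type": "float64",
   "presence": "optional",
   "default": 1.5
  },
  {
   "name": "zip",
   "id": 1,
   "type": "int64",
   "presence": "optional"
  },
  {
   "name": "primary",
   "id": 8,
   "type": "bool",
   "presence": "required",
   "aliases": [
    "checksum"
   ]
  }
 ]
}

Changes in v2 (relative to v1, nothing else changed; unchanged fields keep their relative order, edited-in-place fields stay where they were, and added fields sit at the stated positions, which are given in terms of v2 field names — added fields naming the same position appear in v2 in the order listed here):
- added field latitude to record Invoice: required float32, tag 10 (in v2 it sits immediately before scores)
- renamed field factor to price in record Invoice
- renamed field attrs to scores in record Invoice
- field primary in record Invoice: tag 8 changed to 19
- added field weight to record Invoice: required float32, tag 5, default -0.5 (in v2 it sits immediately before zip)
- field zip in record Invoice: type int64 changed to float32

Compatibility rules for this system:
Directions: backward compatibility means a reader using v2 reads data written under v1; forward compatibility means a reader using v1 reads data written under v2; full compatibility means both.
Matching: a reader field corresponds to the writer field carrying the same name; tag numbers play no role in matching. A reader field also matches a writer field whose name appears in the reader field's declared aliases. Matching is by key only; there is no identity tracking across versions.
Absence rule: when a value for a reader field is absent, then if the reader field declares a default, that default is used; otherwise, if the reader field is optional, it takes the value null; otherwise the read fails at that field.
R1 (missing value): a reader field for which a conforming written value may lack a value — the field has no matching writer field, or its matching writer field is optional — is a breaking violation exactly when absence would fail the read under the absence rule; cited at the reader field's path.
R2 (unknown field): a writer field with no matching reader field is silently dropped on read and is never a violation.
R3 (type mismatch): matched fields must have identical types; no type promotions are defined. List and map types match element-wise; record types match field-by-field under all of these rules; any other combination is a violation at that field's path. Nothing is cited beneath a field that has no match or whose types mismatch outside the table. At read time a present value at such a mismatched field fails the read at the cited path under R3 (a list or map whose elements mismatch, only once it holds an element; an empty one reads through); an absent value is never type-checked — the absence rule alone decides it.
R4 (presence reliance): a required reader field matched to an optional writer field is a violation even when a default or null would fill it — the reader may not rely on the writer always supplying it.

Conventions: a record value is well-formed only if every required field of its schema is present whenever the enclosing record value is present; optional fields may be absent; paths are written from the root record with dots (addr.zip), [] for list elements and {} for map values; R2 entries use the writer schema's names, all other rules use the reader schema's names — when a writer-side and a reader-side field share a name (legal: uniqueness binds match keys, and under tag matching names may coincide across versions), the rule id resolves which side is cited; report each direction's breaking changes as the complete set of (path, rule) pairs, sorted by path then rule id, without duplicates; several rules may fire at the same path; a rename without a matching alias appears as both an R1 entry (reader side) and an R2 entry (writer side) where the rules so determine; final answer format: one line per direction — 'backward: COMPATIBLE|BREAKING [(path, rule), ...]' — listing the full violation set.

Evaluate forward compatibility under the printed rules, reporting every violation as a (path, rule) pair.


each type pair in Invoice: writer, then reader
checking forward for Invoice: reader v1 against writer v2:
  no writer field matches reader attrs
  no writer field matches reader factor
  zip <- zip (float32 -> int64, writer optional)
  primary <- primary (bool -> bool, writer required)
  latitude (writer side), unknown to reader
  scores (writer side), unknown to reader
  price (writer side), unknown to reader
  weight (writer side), unknown to reader
  rule R3 violated at zip
  => 1 violation(s): forward is BREAKING for Invoice
checking off the Invoice differences that do not matter here:
  added field weight to record Invoice: required float32, tag 5, default -0.5 (in v2 it sits immediately before zip) -> triggers nothing under Invoice's printed rules — same verdict
  renamed field factor to price in record Invoice -> triggers nothing under Invoice's printed rules — same verdict
  renamed field attrs to scores in record Invoice -> triggers nothing under Invoice's printed rules — same verdict
  field primary in record Invoice: tag 8 changed to 19 -> triggers nothing under Invoice's printed rules — same verdict
  added field latitude to record Invoice: required float32, tag 10 (in v2 it sits immediately before scores) -> matters only for Invoice's backward compatibility — outside the asked direction

forward: BREAKING [(zip, R3)]


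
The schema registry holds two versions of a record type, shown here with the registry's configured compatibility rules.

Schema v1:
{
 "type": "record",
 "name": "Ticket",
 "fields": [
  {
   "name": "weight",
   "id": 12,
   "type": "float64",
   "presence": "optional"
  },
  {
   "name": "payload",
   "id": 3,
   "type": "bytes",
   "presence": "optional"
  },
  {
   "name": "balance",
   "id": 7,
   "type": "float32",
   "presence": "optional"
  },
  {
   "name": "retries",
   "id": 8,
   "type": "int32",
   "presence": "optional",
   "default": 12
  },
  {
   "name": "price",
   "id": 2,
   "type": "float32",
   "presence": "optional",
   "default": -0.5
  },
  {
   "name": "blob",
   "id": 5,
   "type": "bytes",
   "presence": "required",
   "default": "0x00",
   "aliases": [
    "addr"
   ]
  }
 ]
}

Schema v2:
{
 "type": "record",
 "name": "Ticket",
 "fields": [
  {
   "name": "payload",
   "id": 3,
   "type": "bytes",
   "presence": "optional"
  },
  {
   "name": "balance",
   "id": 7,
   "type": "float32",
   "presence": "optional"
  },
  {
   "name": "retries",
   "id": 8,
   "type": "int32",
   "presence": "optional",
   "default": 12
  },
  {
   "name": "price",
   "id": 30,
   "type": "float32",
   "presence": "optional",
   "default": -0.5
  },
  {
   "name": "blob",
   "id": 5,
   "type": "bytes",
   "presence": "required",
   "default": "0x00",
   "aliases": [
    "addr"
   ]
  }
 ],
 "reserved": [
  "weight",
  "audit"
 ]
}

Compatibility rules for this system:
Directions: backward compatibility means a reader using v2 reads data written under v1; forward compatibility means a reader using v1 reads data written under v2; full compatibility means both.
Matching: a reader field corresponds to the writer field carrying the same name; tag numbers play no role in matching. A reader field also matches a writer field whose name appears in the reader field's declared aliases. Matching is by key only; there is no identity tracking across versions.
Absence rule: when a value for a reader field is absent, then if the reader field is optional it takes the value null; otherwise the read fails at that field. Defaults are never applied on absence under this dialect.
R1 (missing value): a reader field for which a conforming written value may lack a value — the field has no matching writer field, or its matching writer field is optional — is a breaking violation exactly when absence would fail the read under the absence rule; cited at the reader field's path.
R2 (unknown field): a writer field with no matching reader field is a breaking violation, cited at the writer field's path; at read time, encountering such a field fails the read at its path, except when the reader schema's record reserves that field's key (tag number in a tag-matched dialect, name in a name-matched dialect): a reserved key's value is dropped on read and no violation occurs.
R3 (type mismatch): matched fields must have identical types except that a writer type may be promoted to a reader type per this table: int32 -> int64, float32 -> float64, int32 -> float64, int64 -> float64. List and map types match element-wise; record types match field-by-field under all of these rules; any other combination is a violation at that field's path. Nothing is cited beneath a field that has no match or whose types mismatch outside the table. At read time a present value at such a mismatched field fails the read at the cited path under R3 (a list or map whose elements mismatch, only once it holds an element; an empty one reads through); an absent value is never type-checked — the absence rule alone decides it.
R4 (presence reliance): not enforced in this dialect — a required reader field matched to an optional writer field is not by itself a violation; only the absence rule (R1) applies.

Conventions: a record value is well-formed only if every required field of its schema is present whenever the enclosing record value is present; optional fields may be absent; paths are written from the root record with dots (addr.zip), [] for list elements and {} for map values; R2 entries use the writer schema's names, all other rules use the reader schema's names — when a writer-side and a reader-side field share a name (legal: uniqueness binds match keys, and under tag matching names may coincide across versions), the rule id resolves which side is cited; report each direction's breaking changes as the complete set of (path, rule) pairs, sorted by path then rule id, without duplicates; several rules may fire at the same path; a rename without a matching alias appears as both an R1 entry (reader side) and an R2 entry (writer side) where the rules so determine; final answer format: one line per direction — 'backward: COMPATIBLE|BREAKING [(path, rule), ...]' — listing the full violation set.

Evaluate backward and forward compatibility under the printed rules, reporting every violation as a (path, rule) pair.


arrows below run writer -> reader for Ticket
backward for Ticket (reader v2, writer v1):
  writer optional, bytes -> bytes: reader payload maps from writer payload
  writer optional, float32 -> float32: reader balance maps from writer balance
  writer optional, int32 -> int32: reader retries maps from writer retries
  writer optional, float32 -> float32: reader price maps from writer price
  writer required, bytes -> bytes: reader blob maps from writer blob
  writer field weight has no reader counterpart
  => backward verdict for Ticket: COMPATIBLE, no violations
forward for Ticket (reader v1, writer v2):
  weight has no writer counterpart
  writer optional, bytes -> bytes: reader payload maps from writer payload
  writer optional, float32 -> float32: reader balance maps from writer balance
  writer optional, int32 -> int32: reader retries maps from writer retries
  writer optional, float32 -> float32: reader price maps from writer price
  writer required, bytes -> bytes: reader blob maps from writer blob
  => forward verdict for Ticket: COMPATIBLE, no violations

backward: COMPATIBLE []; forward: COMPATIBLE []


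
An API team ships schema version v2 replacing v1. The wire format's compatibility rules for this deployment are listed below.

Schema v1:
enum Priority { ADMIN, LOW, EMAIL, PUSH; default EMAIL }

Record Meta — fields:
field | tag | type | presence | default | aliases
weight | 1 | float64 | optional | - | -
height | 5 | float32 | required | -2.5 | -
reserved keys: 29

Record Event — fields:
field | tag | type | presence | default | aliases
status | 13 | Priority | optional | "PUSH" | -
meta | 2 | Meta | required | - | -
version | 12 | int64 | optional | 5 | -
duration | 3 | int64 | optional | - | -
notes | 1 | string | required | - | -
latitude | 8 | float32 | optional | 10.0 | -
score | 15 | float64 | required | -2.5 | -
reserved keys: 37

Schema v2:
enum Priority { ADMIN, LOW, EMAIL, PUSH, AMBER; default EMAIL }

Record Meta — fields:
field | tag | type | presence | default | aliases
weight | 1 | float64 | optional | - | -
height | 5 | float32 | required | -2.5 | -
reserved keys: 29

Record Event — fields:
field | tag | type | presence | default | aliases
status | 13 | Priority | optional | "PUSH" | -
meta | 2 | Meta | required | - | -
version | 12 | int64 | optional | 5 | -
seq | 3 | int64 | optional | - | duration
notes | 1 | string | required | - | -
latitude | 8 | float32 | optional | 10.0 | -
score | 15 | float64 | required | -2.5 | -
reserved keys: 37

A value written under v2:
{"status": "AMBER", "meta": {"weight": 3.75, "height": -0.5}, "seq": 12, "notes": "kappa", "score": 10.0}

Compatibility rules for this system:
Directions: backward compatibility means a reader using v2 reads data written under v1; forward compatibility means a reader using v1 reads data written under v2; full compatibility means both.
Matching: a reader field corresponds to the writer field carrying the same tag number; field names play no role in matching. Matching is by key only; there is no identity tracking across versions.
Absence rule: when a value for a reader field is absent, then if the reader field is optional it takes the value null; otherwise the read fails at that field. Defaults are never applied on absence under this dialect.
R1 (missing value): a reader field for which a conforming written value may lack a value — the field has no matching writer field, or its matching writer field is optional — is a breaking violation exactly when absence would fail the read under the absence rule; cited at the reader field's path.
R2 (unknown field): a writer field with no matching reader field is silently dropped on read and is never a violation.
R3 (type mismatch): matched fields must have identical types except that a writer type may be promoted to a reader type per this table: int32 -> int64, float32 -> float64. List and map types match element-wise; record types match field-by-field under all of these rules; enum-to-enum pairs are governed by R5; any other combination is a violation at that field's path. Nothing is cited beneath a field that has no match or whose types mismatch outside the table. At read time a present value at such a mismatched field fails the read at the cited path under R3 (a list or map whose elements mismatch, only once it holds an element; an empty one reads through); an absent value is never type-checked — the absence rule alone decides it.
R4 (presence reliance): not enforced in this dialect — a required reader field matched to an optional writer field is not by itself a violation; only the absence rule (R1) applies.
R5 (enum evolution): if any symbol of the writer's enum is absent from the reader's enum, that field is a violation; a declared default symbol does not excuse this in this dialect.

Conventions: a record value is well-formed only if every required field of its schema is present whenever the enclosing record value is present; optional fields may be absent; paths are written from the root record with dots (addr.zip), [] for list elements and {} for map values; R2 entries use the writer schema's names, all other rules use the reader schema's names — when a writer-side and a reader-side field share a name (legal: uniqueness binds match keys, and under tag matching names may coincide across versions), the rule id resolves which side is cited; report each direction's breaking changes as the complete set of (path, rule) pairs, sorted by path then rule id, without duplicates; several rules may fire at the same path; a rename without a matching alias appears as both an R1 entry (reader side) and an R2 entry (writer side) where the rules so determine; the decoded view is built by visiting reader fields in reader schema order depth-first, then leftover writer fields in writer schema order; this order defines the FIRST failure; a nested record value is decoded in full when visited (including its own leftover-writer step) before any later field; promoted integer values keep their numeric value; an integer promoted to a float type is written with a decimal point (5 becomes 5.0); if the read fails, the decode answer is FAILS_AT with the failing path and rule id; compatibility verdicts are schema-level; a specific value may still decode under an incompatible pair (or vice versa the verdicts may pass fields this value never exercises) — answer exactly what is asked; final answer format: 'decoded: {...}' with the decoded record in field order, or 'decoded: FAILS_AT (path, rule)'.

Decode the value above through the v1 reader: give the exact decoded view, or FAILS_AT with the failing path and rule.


in Event below, arrows point writer -> reader
decoding the Event value with the v1 reader:
  read fails at status under R5
  => FAILS_AT (status, R5)
checking off the Event differences that do not matter here:
  renamed field duration to seq in record Event (alias duration declared on the renamed field) -> triggers nothing under the printed rules; the Event answer is the same either way

decoded: FAILS_AT (status, R5)
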